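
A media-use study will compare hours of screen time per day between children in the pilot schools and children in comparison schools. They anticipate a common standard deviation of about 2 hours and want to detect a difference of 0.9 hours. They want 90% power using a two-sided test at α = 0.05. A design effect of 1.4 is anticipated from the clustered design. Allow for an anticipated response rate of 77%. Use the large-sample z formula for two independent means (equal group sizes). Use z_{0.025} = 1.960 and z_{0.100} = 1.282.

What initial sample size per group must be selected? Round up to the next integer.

n = (z_{α/2} + z_β)² · (σ₁² + σ₂²) / δ²
  = (1.960 + 1.282)² · (2·2² = 8) / 0.9²
  = 10.5106 · 8 / 0.81
  = 103.81
Design effect: 1.4 × 103.81 = 145.33.
Adjust for 77% response: 145.33 / 0.77 = 188.74.
Round up → n = 189 per group.

n = 189 per group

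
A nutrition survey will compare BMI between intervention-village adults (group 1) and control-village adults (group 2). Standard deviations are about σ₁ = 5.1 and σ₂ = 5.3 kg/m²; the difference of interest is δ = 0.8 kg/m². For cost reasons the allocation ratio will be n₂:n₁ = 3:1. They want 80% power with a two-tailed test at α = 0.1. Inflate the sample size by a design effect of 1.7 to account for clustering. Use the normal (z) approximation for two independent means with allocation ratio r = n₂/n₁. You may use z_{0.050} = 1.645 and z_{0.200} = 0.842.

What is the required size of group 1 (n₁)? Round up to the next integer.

n₁ = (z_{α/2} + z_β)² · (σ₁² + σ₂²/r) / δ²
   = (1.645 + 0.842)² · (5.1² + 5.3²/3) / 0.8²
   = 6.1852 · (26.01 + 9.3633) / 0.64
   = 6.1852 · 35.3733 / 0.64
   = 341.86
Design effect: 1.7 × 341.86 = 581.16.
Round up → n₁ = 582; n₂ = r·n₁ = 3 × 582 = 1746.

n₁ = 582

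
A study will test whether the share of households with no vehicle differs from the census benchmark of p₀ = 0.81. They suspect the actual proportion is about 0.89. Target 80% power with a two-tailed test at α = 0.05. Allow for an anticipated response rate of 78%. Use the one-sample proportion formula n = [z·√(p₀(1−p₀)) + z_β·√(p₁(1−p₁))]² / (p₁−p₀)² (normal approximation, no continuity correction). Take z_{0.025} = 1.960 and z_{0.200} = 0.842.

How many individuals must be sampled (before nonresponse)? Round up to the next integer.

n = 214

n = [z_{α/2}·√(p₀q₀) + z_β·√(p₁q₁)]² / (p₁ − p₀)²
  = [1.960·√(0.81·0.19) + 0.842·√(0.89·0.11)]² / (0.08)²
  = [1.960·0.3923 + 0.842·0.3129]² / 0.0064
  = [1.0324]² / 0.0064
  = 166.53
Adjust for 78% response: 166.53 / 0.78 = 213.50.
Round up → n = 214.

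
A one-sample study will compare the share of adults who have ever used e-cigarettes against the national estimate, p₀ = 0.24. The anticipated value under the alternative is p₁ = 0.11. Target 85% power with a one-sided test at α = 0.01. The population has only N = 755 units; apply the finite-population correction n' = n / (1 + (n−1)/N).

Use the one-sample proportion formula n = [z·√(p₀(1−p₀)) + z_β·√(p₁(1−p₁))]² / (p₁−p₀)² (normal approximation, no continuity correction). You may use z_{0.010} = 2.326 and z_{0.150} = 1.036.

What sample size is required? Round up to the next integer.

n = 91

n = [z_α·√(p₀q₀) + z_β·√(p₁q₁)]² / (p₁ − p₀)²
  = [2.326·√(0.24·0.76) + 1.036·√(0.11·0.89)]² / (-0.13)²
  = [2.326·0.4271 + 1.036·0.3129]² / 0.0169
  = [1.3175]² / 0.0169
  = 102.72
Finite-population correction (N = 755): 102.72 / (1 + (102.72 − 1)/755) = 90.52.
Round up → n = 91.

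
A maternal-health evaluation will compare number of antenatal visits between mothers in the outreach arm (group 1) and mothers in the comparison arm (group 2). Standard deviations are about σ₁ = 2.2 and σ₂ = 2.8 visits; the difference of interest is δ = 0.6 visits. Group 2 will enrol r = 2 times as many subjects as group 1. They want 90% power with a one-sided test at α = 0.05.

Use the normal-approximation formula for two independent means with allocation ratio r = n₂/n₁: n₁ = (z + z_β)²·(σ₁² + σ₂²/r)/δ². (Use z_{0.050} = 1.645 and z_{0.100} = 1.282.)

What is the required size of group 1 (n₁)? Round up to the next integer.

n₁ = (z_α + z_β)² · (σ₁² + σ₂²/r) / δ²
   = (1.645 + 1.282)² · (2.2² + 2.8²/2) / 0.6²
   = 8.5673 · (4.84 + 3.92) / 0.36
   = 8.5673 · 8.76 / 0.36
   = 208.47
Round up → n₁ = 209; n₂ = r·n₁ = 2 × 209 = 418.

n₁ = 209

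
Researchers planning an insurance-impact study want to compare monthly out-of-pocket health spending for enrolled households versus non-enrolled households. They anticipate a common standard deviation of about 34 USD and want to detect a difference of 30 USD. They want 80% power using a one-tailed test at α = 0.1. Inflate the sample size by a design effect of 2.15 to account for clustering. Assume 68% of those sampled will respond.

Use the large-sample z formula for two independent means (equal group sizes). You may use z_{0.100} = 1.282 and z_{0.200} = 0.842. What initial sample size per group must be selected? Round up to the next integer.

n = (z_α + z_β)² · (σ₁² + σ₂²) / δ²
  = (1.282 + 0.842)² · (2·34² = 2312) / 30²
  = 4.5114 · 2312 / 900
  = 11.59
Design effect: 2.15 × 11.59 = 24.92.
Adjust for 68% response: 24.92 / 0.68 = 36.64.
Round up → n = 37 per group.

n = 37 per group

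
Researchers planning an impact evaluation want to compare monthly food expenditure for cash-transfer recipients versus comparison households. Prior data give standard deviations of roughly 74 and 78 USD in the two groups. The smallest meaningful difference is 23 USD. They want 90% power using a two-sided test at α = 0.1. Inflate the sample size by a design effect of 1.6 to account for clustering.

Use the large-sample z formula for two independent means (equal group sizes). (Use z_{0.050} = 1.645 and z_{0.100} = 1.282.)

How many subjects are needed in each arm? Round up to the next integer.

n = (z_{α/2} + z_β)² · (σ₁² + σ₂²) / δ²
  = (1.645 + 1.282)² · (74² + 78² = 11560) / 23²
  = 8.5673 · 11560 / 529
  = 187.22
Design effect: 1.6 × 187.22 = 299.55.
Round up → n = 300 per group.

n = 300 per group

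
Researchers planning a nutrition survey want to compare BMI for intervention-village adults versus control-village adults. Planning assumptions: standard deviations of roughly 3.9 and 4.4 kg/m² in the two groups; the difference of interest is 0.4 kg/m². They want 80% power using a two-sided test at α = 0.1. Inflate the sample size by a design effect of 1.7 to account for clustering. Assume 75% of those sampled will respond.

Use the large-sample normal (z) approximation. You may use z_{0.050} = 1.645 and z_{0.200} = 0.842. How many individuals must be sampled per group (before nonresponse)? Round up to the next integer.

n = 3030 per group

n = (z_{α/2} + z_β)² · (σ₁² + σ₂²) / δ²
  = (1.645 + 0.842)² · (3.9² + 4.4² = 34.57) / 0.4²
  = 6.1852 · 34.57 / 0.16
  = 1336.38
Design effect: 1.7 × 1336.38 = 2271.85.
Adjust for 75% response: 2271.85 / 0.75 = 3029.13.
Round up → n = 3030 per group.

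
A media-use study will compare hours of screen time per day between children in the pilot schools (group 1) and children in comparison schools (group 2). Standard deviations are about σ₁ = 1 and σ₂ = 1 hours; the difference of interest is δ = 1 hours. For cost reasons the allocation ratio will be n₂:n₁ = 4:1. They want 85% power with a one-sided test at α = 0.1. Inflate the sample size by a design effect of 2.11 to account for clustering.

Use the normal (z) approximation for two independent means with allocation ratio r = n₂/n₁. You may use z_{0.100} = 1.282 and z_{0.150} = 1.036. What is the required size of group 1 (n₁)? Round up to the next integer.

n₁ = 15

n₁ = (z_α + z_β)² · (σ₁² + σ₂²/r) / δ²
   = (1.282 + 1.036)² · (1² + 1²/4) / 1²
   = 5.3731 · (1 + 0.25) / 1
   = 5.3731 · 1.25 / 1
   = 6.72
Design effect: 2.11 × 6.72 = 14.17.
Round up → n₁ = 15; n₂ = r·n₁ = 4 × 15 = 60.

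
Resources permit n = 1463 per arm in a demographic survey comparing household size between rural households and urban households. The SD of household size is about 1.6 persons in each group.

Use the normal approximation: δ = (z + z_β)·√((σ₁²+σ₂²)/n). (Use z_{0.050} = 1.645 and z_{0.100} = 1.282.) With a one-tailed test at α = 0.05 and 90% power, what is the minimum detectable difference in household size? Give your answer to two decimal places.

δ = (z_α + z_β) · √((σ₁²+σ₂²)/n)
  = (1.645 + 1.282) · √(5.12/1463)
  = 2.927 · √0.0035
  = 2.927 · 0.0592
  = 0.1732

Minimum detectable difference ≈ 0.17 persons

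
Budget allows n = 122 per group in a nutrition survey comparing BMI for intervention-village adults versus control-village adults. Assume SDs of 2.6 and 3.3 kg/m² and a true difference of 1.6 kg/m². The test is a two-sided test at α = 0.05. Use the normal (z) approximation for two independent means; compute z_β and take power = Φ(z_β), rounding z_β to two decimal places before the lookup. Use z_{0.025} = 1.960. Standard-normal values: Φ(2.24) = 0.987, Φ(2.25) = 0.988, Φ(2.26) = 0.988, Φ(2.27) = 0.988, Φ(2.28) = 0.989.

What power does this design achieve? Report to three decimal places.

z_β = δ·√(n/(σ₁²+σ₂²)) − z_{α/2}
    = 1.6 · √(122/17.65) − 1.960
    = 1.6 · 2.62910 − 1.960
    = 4.2066 − 1.960 = 2.2466 → 2.25
Power = Φ(2.25) = 0.988.

Power ≈ 0.988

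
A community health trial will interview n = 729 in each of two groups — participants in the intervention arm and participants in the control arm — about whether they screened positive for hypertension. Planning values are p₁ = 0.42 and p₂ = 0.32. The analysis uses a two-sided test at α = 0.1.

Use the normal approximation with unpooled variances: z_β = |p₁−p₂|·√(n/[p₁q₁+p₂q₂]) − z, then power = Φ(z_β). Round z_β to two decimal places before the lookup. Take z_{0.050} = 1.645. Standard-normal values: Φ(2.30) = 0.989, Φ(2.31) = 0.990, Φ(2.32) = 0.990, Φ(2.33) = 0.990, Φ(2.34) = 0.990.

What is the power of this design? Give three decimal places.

Power ≈ 0.990

z_β = |p₁−p₂|·√(n/[p₁q₁+p₂q₂]) − z_{α/2}
    = 0.10 · √(729/0.4612) − 1.645
    = 0.10 · 39.7575 − 1.645
    = 3.9758 − 1.645 = 2.3308 → 2.33
Power = Φ(2.33) = 0.990.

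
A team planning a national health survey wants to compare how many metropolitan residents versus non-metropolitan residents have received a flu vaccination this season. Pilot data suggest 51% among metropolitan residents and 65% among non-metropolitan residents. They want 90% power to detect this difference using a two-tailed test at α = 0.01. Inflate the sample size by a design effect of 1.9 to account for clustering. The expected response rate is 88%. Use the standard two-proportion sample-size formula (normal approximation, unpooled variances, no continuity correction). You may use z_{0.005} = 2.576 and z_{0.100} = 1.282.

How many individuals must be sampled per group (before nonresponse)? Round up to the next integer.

n = 783 per group

n = (z_{α/2} + z_β)² · [p₁(1−p₁) + p₂(1−p₂)] / (p₁ − p₂)²
  = (2.576 + 1.282)² · (0.51·0.49 + 0.65·0.35) / (-0.14)²
  = (3.858)² · (0.2499 + 0.2275) / 0.0196
  = 14.8842 · 0.4774 / 0.0196
  = 362.54
Design effect: 1.9 × 362.54 = 688.82.
Adjust for 88% response: 688.82 / 0.88 = 782.75.
Round up → n = 783 per group.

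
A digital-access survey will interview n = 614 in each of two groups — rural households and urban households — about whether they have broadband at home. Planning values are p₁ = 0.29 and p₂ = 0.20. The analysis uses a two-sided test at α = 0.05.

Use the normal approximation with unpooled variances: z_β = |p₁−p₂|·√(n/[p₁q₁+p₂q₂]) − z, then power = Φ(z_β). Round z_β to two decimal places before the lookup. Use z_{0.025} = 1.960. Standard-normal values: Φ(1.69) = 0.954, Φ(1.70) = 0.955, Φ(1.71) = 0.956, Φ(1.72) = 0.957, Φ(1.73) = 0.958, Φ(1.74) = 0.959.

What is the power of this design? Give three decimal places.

z_β = |p₁−p₂|·√(n/[p₁q₁+p₂q₂]) − z_{α/2}
    = 0.09 · √(614/0.3659) − 1.960
    = 0.09 · 40.9641 − 1.960
    = 3.6868 − 1.960 = 1.7268 → 1.73
Power = Φ(1.73) = 0.958.

Power ≈ 0.958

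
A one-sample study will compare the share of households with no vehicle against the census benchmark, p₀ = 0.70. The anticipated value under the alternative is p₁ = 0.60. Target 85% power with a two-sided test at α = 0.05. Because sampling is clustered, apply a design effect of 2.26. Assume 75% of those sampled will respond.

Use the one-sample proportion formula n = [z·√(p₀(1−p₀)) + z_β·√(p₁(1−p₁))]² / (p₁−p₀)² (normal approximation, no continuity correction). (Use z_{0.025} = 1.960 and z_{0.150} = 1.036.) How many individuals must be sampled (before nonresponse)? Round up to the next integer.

n = 596

n = [z_{α/2}·√(p₀q₀) + z_β·√(p₁q₁)]² / (p₁ − p₀)²
  = [1.960·√(0.70·0.30) + 1.036·√(0.60·0.40)]² / (-0.10)²
  = [1.960·0.4583 + 1.036·0.4899]² / 0.0100
  = [1.4057]² / 0.0100
  = 197.60
Design effect: 2.26 × 197.60 = 446.59.
Adjust for 75% response: 446.59 / 0.75 = 595.45.
Round up → n = 596.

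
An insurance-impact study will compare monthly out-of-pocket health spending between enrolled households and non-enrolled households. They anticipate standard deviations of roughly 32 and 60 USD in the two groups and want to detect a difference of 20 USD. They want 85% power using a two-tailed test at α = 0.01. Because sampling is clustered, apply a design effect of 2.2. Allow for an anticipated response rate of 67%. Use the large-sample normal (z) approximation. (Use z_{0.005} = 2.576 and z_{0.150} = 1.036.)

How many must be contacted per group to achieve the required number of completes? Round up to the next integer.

n = (z_{α/2} + z_β)² · (σ₁² + σ₂²) / δ²
  = (2.576 + 1.036)² · (32² + 60² = 4624) / 20²
  = 13.0465 · 4624 / 400
  = 150.82
Design effect: 2.2 × 150.82 = 331.80.
Adjust for 67% response: 331.80 / 0.67 = 495.22.
Round up → n = 496 per group.

n = 496 per group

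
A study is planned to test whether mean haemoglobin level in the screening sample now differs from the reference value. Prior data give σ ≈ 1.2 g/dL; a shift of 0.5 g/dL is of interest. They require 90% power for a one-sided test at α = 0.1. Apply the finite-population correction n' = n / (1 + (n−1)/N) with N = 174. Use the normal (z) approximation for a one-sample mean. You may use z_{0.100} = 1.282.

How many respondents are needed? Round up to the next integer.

n = 32

n = (z_α + z_β)² · σ² / δ²
  = (1.282 + 1.282)² · 1.2² / 0.5²
  = 6.5741 · 1.44 / 0.25
  = 37.87
Finite-population correction (N = 174): 37.87 / (1 + (37.87 − 1)/174) = 31.25.
Round up → n = 32.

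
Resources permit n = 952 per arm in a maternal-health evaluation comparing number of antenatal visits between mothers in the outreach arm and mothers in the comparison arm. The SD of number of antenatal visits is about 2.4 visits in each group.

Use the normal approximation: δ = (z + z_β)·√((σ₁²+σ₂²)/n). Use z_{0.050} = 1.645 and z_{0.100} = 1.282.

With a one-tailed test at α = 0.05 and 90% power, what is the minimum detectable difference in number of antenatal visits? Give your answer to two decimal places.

δ = (z_α + z_β) · √((σ₁²+σ₂²)/n)
  = (1.645 + 1.282) · √(11.52/952)
  = 2.927 · √0.0121
  = 2.927 · 0.1100
  = 0.3220

Minimum detectable difference ≈ 0.32 visits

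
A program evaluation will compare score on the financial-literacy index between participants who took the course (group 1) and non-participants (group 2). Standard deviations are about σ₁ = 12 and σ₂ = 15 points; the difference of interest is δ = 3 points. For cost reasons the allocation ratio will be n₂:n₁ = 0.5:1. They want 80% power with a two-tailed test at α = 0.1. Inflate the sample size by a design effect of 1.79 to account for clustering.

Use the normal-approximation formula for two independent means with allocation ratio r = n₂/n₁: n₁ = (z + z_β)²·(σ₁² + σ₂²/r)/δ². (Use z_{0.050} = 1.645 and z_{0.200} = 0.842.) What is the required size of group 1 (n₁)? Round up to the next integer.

n₁ = (z_{α/2} + z_β)² · (σ₁² + σ₂²/r) / δ²
   = (1.645 + 0.842)² · (12² + 15²/0.5) / 3²
   = 6.1852 · (144 + 450) / 9
   = 6.1852 · 594 / 9
   = 408.22
Design effect: 1.79 × 408.22 = 730.72.
Round up → n₁ = 731; n₂ = r·n₁ = 0.5 × 731 = 366.

n₁ = 731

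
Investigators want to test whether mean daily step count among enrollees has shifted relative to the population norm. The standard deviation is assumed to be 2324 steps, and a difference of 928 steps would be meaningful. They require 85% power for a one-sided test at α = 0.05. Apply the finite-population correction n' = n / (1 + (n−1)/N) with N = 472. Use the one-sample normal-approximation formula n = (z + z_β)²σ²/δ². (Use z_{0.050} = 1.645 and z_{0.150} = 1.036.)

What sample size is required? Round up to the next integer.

n = 42

n = (z_α + z_β)² · σ² / δ²
  = (1.645 + 1.036)² · 2324² / 928²
  = 7.1878 · 5400976 / 861184
  = 45.08
Finite-population correction (N = 472): 45.08 / (1 + (45.08 − 1)/472) = 41.23.
Round up → n = 42.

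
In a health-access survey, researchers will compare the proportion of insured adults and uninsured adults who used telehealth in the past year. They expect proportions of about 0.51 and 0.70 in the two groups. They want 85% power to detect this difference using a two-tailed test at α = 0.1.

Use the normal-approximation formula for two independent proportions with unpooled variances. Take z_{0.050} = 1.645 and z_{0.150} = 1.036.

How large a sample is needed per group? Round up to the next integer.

n = (z_{α/2} + z_β)² · [p₁(1−p₁) + p₂(1−p₂)] / (p₁ − p₂)²
  = (1.645 + 1.036)² · (0.51·0.49 + 0.70·0.30) / (-0.19)²
  = (2.681)² · (0.2499 + 0.2100) / 0.0361
  = 7.1878 · 0.4599 / 0.0361
  = 91.57
Round up → n = 92 per group.

n = 92 per group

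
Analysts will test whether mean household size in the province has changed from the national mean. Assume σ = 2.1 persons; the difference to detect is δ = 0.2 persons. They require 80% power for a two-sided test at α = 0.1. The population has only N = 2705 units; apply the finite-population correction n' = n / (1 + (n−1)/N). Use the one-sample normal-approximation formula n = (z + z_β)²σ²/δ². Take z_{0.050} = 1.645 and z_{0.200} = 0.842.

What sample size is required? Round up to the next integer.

n = (z_{α/2} + z_β)² · σ² / δ²
  = (1.645 + 0.842)² · 2.1² / 0.2²
  = 6.1852 · 4.41 / 0.04
  = 681.91
Finite-population correction (N = 2705): 681.91 / (1 + (681.91 − 1)/2705) = 544.78.
Round up → n = 545.

n = 545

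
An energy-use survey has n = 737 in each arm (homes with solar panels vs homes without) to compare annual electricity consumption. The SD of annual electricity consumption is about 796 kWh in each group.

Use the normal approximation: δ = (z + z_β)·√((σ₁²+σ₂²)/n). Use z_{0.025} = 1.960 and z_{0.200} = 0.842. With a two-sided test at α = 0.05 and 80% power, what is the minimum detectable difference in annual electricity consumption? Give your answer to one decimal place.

δ = (z_{α/2} + z_β) · √((σ₁²+σ₂²)/n)
  = (1.960 + 0.842) · √(1267232/737)
  = 2.802 · √1719.4
  = 2.802 · 41.4662
  = 116.1883

Minimum detectable difference ≈ 116.2 kWh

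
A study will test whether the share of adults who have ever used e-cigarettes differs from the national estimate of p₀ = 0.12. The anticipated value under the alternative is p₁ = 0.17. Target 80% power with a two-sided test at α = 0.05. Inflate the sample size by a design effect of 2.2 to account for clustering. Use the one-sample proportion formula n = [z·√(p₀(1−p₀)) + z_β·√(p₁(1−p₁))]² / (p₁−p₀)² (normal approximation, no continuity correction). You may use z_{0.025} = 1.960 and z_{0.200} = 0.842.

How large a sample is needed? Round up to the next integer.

n = [z_{α/2}·√(p₀q₀) + z_β·√(p₁q₁)]² / (p₁ − p₀)²
  = [1.960·√(0.12·0.88) + 0.842·√(0.17·0.83)]² / (0.05)²
  = [1.960·0.3250 + 0.842·0.3756]² / 0.0025
  = [0.9532]² / 0.0025
  = 363.44
Design effect: 2.2 × 363.44 = 799.57.
Round up → n = 800.

n = 800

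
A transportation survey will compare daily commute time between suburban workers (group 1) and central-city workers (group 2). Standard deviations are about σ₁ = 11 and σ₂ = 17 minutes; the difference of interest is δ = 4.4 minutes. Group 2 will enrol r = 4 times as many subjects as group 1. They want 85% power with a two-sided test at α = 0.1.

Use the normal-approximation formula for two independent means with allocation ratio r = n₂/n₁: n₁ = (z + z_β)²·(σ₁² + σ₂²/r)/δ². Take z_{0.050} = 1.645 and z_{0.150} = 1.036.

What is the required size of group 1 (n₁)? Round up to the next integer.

n₁ = 72

n₁ = (z_{α/2} + z_β)² · (σ₁² + σ₂²/r) / δ²
   = (1.645 + 1.036)² · (11² + 17²/4) / 4.4²
   = 7.1878 · (121 + 72.25) / 19.36
   = 7.1878 · 193.25 / 19.36
   = 71.75
Round up → n₁ = 72; n₂ = r·n₁ = 4 × 72 = 288.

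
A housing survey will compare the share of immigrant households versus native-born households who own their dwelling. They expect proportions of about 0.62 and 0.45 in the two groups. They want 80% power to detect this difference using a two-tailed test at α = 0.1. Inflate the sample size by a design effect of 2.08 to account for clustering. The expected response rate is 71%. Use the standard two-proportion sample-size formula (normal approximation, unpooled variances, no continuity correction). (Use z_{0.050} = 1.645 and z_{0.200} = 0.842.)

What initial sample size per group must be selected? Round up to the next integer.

n = 303 per group

n = (z_{α/2} + z_β)² · [p₁(1−p₁) + p₂(1−p₂)] / (p₁ − p₂)²
  = (1.645 + 0.842)² · (0.62·0.38 + 0.45·0.55) / (0.17)²
  = (2.487)² · (0.2356 + 0.2475) / 0.0289
  = 6.1852 · 0.4831 / 0.0289
  = 103.39
Design effect: 2.08 × 103.39 = 215.06.
Adjust for 71% response: 215.06 / 0.71 = 302.90.
Round up → n = 303 per group.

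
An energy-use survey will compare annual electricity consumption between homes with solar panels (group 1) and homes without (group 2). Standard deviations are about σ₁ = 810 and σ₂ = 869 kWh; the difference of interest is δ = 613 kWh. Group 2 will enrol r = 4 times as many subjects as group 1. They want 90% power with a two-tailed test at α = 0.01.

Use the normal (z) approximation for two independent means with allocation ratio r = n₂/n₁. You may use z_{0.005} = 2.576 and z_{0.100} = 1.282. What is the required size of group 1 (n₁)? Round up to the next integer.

n₁ = (z_{α/2} + z_β)² · (σ₁² + σ₂²/r) / δ²
   = (2.576 + 1.282)² · (810² + 869²/4) / 613²
   = 14.8842 · (656100 + 188790.2) / 375769
   = 14.8842 · 844890.2 / 375769
   = 33.47
Round up → n₁ = 34; n₂ = r·n₁ = 4 × 34 = 136.

n₁ = 34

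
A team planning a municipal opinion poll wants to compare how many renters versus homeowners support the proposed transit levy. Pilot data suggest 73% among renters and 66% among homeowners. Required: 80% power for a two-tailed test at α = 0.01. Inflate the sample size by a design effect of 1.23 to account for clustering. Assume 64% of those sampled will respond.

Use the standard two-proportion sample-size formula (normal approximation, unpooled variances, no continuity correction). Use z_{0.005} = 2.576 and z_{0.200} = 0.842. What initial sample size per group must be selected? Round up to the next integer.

n = (z_{α/2} + z_β)² · [p₁(1−p₁) + p₂(1−p₂)] / (p₁ − p₂)²
  = (2.576 + 0.842)² · (0.73·0.27 + 0.66·0.34) / (0.07)²
  = (3.418)² · (0.1971 + 0.2244) / 0.0049
  = 11.6827 · 0.4215 / 0.0049
  = 1004.95
Design effect: 1.23 × 1004.95 = 1236.09.
Adjust for 64% response: 1236.09 / 0.64 = 1931.39.
Round up → n = 1932 per group.

n = 1932 per group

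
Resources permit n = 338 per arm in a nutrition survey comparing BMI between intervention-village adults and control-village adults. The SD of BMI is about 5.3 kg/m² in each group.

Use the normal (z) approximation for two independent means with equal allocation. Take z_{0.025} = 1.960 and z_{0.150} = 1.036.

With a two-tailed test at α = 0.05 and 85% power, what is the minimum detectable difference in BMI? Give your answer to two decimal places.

δ = (z_{α/2} + z_β) · √((σ₁²+σ₂²)/n)
  = (1.960 + 1.036) · √(56.18/338)
  = 2.996 · √0.16621
  = 2.996 · 0.4077
  = 1.2214

Minimum detectable difference ≈ 1.22 kg/m²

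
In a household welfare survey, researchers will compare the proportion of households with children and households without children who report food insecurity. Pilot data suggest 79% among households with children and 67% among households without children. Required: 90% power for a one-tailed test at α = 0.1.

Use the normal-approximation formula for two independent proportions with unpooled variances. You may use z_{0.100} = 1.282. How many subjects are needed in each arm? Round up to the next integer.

n = 177 per group

n = (z_α + z_β)² · [p₁(1−p₁) + p₂(1−p₂)] / (p₁ − p₂)²
  = (1.282 + 1.282)² · (0.79·0.21 + 0.67·0.33) / (0.12)²
  = (2.564)² · (0.1659 + 0.2211) / 0.0144
  = 6.5741 · 0.3870 / 0.0144
  = 176.68
Round up → n = 177 per group.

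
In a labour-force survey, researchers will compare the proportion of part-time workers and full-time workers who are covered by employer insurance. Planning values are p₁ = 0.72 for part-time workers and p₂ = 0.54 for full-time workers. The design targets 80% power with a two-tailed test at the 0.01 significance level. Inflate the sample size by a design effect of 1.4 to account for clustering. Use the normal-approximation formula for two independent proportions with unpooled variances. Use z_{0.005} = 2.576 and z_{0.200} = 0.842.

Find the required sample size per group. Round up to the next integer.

n = 228 per group

n = (z_{α/2} + z_β)² · [p₁(1−p₁) + p₂(1−p₂)] / (p₁ − p₂)²
  = (2.576 + 0.842)² · (0.72·0.28 + 0.54·0.46) / (0.18)²
  = (3.418)² · (0.2016 + 0.2484) / 0.0324
  = 11.6827 · 0.4500 / 0.0324
  = 162.26
Design effect: 1.4 × 162.26 = 227.16.
Round up → n = 228 per group.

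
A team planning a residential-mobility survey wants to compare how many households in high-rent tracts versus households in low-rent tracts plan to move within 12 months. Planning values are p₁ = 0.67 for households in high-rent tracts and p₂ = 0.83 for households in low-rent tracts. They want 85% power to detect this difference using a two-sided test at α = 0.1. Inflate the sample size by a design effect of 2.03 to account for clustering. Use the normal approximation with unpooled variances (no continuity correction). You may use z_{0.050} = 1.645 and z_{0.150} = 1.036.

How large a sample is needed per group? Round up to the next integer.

n = 207 per group

n = (z_{α/2} + z_β)² · [p₁(1−p₁) + p₂(1−p₂)] / (p₁ − p₂)²
  = (1.645 + 1.036)² · (0.67·0.33 + 0.83·0.17) / (-0.16)²
  = (2.681)² · (0.2211 + 0.1411) / 0.0256
  = 7.1878 · 0.3622 / 0.0256
  = 101.70
Design effect: 2.03 × 101.70 = 206.44.
Round up → n = 207 per group.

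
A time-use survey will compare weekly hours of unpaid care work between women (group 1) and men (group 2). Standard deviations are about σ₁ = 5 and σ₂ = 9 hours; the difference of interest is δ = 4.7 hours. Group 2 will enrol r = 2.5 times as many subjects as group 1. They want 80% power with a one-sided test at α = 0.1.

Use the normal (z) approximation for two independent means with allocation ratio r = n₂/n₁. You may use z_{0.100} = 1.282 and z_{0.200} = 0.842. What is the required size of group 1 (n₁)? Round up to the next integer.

n₁ = (z_α + z_β)² · (σ₁² + σ₂²/r) / δ²
   = (1.282 + 0.842)² · (5² + 9²/2.5) / 4.7²
   = 4.5114 · (25 + 32.4) / 22.09
   = 4.5114 · 57.4 / 22.09
   = 11.72
Round up → n₁ = 12; n₂ = r·n₁ = 2.5 × 12 = 30.

n₁ = 12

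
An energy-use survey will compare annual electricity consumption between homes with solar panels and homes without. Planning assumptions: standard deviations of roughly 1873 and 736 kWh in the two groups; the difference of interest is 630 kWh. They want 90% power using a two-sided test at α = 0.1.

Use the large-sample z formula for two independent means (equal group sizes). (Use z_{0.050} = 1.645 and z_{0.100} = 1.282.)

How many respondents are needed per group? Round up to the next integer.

n = 88 per group

n = (z_{α/2} + z_β)² · (σ₁² + σ₂²) / δ²
  = (1.645 + 1.282)² · (1873² + 736² = 4049825) / 630²
  = 8.5673 · 4049825 / 396900
  = 87.42
Round up → n = 88 per group.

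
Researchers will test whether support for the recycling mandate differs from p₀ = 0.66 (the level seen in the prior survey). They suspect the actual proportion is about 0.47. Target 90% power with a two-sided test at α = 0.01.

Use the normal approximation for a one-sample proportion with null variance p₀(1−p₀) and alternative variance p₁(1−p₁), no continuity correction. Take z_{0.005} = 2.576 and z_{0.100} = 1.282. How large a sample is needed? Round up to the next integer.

n = 96

n = [z_{α/2}·√(p₀q₀) + z_β·√(p₁q₁)]² / (p₁ − p₀)²
  = [2.576·√(0.66·0.34) + 1.282·√(0.47·0.53)]² / (-0.19)²
  = [2.576·0.4737 + 1.282·0.4991]² / 0.0361
  = [1.8601]² / 0.0361
  = 95.85
Round up → n = 96.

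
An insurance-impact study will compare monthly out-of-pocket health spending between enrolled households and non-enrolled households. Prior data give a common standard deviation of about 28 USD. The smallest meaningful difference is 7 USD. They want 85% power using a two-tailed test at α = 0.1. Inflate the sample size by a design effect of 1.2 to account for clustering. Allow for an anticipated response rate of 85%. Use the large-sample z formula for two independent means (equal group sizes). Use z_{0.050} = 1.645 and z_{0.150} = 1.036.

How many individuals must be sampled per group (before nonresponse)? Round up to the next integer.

n = (z_{α/2} + z_β)² · (σ₁² + σ₂²) / δ²
  = (1.645 + 1.036)² · (2·28² = 1568) / 7²
  = 7.1878 · 1568 / 49
  = 230.01
Design effect: 1.2 × 230.01 = 276.01.
Adjust for 85% response: 276.01 / 0.85 = 324.72.
Round up → n = 325 per group.

n = 325 per group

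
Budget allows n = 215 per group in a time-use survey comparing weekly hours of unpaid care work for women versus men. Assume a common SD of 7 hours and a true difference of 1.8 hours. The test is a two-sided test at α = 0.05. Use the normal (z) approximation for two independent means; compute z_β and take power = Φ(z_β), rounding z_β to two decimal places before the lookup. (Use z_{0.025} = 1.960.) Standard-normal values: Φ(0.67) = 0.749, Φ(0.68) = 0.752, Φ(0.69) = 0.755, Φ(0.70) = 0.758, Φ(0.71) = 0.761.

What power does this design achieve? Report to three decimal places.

Power ≈ 0.761

z_β = δ·√(n/(σ₁²+σ₂²)) − z_{α/2}
    = 1.8 · √(215/98) − 1.960
    = 1.8 · 1.48117 − 1.960
    = 2.6661 − 1.960 = 0.7061 → 0.71
Power = Φ(0.71) = 0.761.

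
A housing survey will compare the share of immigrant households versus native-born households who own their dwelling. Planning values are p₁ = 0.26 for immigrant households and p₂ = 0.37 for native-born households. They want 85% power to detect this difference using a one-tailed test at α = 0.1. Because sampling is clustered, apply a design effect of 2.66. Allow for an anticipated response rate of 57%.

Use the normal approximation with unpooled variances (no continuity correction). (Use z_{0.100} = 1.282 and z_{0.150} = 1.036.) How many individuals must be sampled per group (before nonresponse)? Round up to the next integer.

n = 882 per group

n = (z_α + z_β)² · [p₁(1−p₁) + p₂(1−p₂)] / (p₁ − p₂)²
  = (1.282 + 1.036)² · (0.26·0.74 + 0.37·0.63) / (-0.11)²
  = (2.318)² · (0.1924 + 0.2331) / 0.0121
  = 5.3731 · 0.4255 / 0.0121
  = 188.95
Design effect: 2.66 × 188.95 = 502.60.
Adjust for 57% response: 502.60 / 0.57 = 881.75.
Round up → n = 882 per group.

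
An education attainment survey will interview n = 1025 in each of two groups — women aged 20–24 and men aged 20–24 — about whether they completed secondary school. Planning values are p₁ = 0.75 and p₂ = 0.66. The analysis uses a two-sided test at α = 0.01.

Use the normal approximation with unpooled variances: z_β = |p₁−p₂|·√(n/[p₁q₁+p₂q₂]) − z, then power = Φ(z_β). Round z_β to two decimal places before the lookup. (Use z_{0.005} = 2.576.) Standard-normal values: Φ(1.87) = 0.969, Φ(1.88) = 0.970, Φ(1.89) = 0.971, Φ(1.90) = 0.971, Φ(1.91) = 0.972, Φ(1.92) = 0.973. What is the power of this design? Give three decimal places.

z_β = |p₁−p₂|·√(n/[p₁q₁+p₂q₂]) − z_{α/2}
    = 0.09 · √(1025/0.4119) − 2.576
    = 0.09 · 49.8845 − 2.576
    = 4.4896 − 2.576 = 1.9136 → 1.91
Power = Φ(1.91) = 0.972.

Power ≈ 0.972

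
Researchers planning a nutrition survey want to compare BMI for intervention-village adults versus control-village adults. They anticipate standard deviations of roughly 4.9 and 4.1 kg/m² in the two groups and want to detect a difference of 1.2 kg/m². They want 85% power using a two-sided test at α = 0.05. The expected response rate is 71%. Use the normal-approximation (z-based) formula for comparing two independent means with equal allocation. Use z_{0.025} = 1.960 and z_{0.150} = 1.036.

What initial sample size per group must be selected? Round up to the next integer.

n = (z_{α/2} + z_β)² · (σ₁² + σ₂²) / δ²
  = (1.960 + 1.036)² · (4.9² + 4.1² = 40.82) / 1.2²
  = 8.9760 · 40.82 / 1.44
  = 254.45
Adjust for 71% response: 254.45 / 0.71 = 358.37.
Round up → n = 359 per group.

n = 359 per group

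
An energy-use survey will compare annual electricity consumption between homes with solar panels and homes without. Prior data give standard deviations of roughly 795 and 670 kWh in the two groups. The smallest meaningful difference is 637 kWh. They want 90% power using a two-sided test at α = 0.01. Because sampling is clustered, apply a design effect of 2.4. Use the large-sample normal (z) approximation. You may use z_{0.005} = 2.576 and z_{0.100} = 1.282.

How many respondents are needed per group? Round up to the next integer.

n = 96 per group

n = (z_{α/2} + z_β)² · (σ₁² + σ₂²) / δ²
  = (2.576 + 1.282)² · (795² + 670² = 1080925) / 637²
  = 14.8842 · 1080925 / 405769
  = 39.65
Design effect: 2.4 × 39.65 = 95.16.
Round up → n = 96 per group.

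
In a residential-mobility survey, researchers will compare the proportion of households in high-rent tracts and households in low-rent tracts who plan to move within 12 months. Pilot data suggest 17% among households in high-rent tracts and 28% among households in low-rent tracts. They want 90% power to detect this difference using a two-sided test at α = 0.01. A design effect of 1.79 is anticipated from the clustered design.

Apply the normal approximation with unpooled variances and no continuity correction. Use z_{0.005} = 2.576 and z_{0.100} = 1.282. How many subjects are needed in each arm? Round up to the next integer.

n = (z_{α/2} + z_β)² · [p₁(1−p₁) + p₂(1−p₂)] / (p₁ − p₂)²
  = (2.576 + 1.282)² · (0.17·0.83 + 0.28·0.72) / (-0.11)²
  = (3.858)² · (0.1411 + 0.2016) / 0.0121
  = 14.8842 · 0.3427 / 0.0121
  = 421.55
Design effect: 1.79 × 421.55 = 754.58.
Round up → n = 755 per group.

n = 755 per group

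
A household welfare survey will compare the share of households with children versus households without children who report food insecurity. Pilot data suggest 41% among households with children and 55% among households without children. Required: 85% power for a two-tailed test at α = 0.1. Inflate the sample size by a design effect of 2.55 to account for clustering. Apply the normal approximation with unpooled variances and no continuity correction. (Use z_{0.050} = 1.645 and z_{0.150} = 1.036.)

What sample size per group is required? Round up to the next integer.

n = 458 per group

n = (z_{α/2} + z_β)² · [p₁(1−p₁) + p₂(1−p₂)] / (p₁ − p₂)²
  = (1.645 + 1.036)² · (0.41·0.59 + 0.55·0.45) / (-0.14)²
  = (2.681)² · (0.2419 + 0.2475) / 0.0196
  = 7.1878 · 0.4894 / 0.0196
  = 179.47
Design effect: 2.55 × 179.47 = 457.66.
Round up → n = 458 per group.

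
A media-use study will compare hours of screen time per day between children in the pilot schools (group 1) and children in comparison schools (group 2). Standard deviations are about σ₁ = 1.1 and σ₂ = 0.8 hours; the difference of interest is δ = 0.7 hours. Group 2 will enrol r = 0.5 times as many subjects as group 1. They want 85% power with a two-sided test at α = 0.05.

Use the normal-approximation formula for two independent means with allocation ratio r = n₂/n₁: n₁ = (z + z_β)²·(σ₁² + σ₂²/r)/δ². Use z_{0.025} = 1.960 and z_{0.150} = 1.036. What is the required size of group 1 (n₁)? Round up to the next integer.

n₁ = 46

n₁ = (z_{α/2} + z_β)² · (σ₁² + σ₂²/r) / δ²
   = (1.960 + 1.036)² · (1.1² + 0.8²/0.5) / 0.7²
   = 8.9760 · (1.21 + 1.28) / 0.49
   = 8.9760 · 2.49 / 0.49
   = 45.61
Round up → n₁ = 46; n₂ = r·n₁ = 0.5 × 46 = 23.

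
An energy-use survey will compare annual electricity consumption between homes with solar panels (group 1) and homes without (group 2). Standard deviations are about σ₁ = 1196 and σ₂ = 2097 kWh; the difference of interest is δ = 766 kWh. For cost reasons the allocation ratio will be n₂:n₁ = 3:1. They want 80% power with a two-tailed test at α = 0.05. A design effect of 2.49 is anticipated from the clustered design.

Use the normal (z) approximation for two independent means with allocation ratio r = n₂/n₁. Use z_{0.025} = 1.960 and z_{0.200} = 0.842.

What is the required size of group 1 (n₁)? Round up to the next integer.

n₁ = 97

n₁ = (z_{α/2} + z_β)² · (σ₁² + σ₂²/r) / δ²
   = (1.960 + 0.842)² · (1196² + 2097²/3) / 766²
   = 7.8512 · (1430416 + 1465803) / 586756
   = 7.8512 · 2896219 / 586756
   = 38.75
Design effect: 2.49 × 38.75 = 96.50.
Round up → n₁ = 97; n₂ = r·n₁ = 3 × 97 = 291.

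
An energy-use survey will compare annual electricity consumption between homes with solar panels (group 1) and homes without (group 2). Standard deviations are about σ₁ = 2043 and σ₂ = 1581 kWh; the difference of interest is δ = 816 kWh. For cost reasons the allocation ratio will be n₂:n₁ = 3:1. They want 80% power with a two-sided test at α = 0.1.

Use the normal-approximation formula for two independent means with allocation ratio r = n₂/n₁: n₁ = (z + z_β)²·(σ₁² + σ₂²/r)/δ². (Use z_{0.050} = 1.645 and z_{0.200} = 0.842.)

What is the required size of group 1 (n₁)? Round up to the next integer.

n₁ = (z_{α/2} + z_β)² · (σ₁² + σ₂²/r) / δ²
   = (1.645 + 0.842)² · (2043² + 1581²/3) / 816²
   = 6.1852 · (4173849 + 833187) / 665856
   = 6.1852 · 5007036 / 665856
   = 46.51
Round up → n₁ = 47; n₂ = r·n₁ = 3 × 47 = 141.

n₁ = 47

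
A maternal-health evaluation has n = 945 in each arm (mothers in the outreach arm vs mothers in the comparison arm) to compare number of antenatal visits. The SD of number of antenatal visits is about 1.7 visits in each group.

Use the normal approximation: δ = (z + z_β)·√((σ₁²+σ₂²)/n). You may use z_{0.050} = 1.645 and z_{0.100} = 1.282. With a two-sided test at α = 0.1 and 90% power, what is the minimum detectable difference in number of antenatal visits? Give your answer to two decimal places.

δ = (z_{α/2} + z_β) · √((σ₁²+σ₂²)/n)
  = (1.645 + 1.282) · √(5.78/945)
  = 2.927 · √0.00612
  = 2.927 · 0.0782
  = 0.2289

Minimum detectable difference ≈ 0.23 visits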